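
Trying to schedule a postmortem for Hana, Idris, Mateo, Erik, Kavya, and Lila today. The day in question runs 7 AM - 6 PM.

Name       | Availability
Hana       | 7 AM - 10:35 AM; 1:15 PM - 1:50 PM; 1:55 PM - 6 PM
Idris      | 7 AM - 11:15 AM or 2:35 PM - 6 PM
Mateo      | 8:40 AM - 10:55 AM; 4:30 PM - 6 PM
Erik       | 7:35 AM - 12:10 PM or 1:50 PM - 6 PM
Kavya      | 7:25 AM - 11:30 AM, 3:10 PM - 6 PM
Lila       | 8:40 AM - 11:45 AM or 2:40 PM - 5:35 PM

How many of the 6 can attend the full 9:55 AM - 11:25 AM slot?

3

Erik, Kavya, and Lila can make the full 09:55-11:25 slot — that's 3.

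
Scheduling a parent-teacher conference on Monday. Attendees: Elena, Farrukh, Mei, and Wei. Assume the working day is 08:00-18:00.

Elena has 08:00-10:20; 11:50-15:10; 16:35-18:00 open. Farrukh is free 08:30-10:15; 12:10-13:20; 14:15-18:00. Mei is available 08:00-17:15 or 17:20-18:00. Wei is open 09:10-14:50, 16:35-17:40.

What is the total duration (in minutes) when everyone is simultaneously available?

230

Elena ∩ Farrukh: 08:30-10:15, 12:10-13:20, 14:15-15:10, 16:35-18:00.
Elena ∩ Farrukh ∩ Mei: 08:30-10:15, 12:10-13:20, 14:15-15:10, 16:35-17:15, 17:20-18:00.
Elena ∩ Farrukh ∩ Mei ∩ Wei: 09:10-10:15, 12:10-13:20, 14:15-14:50, 16:35-17:15, 17:20-17:40.
So the common availability across everyone is 09:10-10:15, 12:10-13:20, 14:15-14:50, 16:35-17:15, 17:20-17:40.
Summing the common windows: 65 + 70 + 35 + 40 + 20 = 230 minutes.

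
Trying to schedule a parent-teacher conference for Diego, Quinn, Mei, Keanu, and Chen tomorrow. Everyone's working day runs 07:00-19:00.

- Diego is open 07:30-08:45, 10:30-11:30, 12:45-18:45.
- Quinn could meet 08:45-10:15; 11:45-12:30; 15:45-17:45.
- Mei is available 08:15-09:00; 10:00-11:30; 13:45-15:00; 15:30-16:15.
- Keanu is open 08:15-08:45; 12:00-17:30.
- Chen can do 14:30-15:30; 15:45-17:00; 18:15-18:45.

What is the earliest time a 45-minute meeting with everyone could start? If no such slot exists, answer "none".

Diego ∩ Quinn: 15:45-17:45.
Diego ∩ Quinn ∩ Mei: 15:45-16:15.
Diego ∩ Quinn ∩ Mei ∩ Keanu: 15:45-16:15.
Diego ∩ Quinn ∩ Mei ∩ Keanu ∩ Chen: 15:45-16:15.
No common window is at least 45 minutes long.

none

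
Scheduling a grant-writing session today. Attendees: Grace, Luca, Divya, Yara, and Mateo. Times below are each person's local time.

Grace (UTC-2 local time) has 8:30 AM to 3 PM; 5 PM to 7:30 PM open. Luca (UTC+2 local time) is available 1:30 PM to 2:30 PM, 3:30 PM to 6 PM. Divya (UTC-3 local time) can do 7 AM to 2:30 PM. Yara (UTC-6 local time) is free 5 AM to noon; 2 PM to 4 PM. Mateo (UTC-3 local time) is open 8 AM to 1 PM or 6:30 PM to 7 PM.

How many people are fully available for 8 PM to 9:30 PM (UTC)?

2

Grace in UTC: 10:30-17:00, 19:00-21:30 (add 2h to convert from UTC-2).
Luca in UTC: 11:30-12:30, 13:30-16:00 (subtract 2h to convert from UTC+2).
Divya in UTC: 10:00-17:30 (add 3h to convert from UTC-3).
Yara in UTC: 11:00-18:00, 20:00-22:00 (add 6h to convert from UTC-6).
Mateo in UTC: 11:00-16:00, 21:30-22:00 (add 3h to convert from UTC-3).
Grace and Yara can make the full 20:00-21:30 slot — that's 2.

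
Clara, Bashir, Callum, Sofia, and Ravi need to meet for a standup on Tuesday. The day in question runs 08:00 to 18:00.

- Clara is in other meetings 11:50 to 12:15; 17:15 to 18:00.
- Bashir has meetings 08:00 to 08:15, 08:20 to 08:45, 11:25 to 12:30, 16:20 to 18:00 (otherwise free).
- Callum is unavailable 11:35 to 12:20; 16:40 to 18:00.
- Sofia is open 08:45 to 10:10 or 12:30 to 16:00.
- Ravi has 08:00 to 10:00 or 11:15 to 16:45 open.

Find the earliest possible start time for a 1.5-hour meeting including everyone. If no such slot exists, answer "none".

Clara free: 08:00-11:50, 12:15-17:15 (invert busy blocks within the working day).
Bashir free: 08:15-08:20, 08:45-11:25, 12:30-16:20 (invert busy blocks within the working day).
Callum free: 08:00-11:35, 12:20-16:40 (invert busy blocks within the working day).
Sofia free: 08:45-10:10, 12:30-16:00.
Ravi free: 08:00-10:00, 11:15-16:45.
Clara ∩ Bashir: 08:15-08:20, 08:45-11:25, 12:30-16:20.
Clara ∩ Bashir ∩ Callum: 08:15-08:20, 08:45-11:25, 12:30-16:20.
Clara ∩ Bashir ∩ Callum ∩ Sofia: 08:45-10:10, 12:30-16:00.
Clara ∩ Bashir ∩ Callum ∩ Sofia ∩ Ravi: 08:45-10:00, 12:30-16:00.
Those are the intersection windows.
The first common window of at least 90 minutes is 12:30-16:00, so the earliest start is 12:30.

12:30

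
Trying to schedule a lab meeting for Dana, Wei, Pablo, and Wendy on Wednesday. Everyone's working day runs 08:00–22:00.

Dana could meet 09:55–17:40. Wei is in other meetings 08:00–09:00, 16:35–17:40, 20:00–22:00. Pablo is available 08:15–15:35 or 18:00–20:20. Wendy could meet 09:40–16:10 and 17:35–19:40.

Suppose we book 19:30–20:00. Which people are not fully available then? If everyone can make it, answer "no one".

Dana free: 09:55-17:40.
Wei free: 09:00-16:35, 17:40-20:00 (invert busy blocks within the working day).
Pablo free: 08:15-15:35, 18:00-20:20.
Wendy free: 09:40-16:10, 17:35-19:40.
Dana: not fully free for 19:30-20:00. Wei: free for 19:30-20:00. Pablo: free for 19:30-20:00. Wendy: not fully free for 19:30-20:00.

Dana, Wendy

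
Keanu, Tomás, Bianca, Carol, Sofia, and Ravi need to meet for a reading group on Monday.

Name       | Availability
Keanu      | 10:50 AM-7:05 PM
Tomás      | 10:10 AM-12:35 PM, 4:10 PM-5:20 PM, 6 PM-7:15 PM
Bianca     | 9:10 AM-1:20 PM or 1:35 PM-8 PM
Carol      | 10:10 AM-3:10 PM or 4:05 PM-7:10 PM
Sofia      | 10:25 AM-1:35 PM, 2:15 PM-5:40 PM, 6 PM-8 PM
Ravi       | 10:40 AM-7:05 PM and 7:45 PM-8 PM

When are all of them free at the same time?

Keanu ∩ Tomás: 10:50-12:35, 16:10-17:20, 18:00-19:05.
Keanu ∩ Tomás ∩ Bianca: 10:50-12:35, 16:10-17:20, 18:00-19:05.
Keanu ∩ Tomás ∩ Bianca ∩ Carol: 10:50-12:35, 16:10-17:20, 18:00-19:05.
Keanu ∩ Tomás ∩ Bianca ∩ Carol ∩ Sofia: 10:50-12:35, 16:10-17:20, 18:00-19:05.
Keanu ∩ Tomás ∩ Bianca ∩ Carol ∩ Sofia ∩ Ravi: 10:50-12:35, 16:10-17:20, 18:00-19:05.
So the common availability across everyone is 10:50-12:35, 16:10-17:20, 18:00-19:05.

10:50-12:35, 16:10-17:20, 18:00-19:05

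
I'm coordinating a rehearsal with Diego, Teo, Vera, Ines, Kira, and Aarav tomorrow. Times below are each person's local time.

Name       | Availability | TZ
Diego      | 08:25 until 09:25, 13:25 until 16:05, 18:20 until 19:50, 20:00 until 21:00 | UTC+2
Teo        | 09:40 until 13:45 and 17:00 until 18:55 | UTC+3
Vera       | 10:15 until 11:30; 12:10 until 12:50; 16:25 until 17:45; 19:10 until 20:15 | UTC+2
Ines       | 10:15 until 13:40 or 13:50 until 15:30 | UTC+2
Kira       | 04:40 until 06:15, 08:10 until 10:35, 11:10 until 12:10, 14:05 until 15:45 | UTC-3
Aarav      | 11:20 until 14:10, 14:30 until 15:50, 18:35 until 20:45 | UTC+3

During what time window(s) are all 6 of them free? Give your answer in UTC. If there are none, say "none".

none

Diego in UTC: 06:25-07:25, 11:25-14:05, 16:20-17:50, 18:00-19:00 (subtract 2h to convert from UTC+2).
Teo in UTC: 06:40-10:45, 14:00-15:55 (subtract 3h to convert from UTC+3).
Vera in UTC: 08:15-09:30, 10:10-10:50, 14:25-15:45, 17:10-18:15 (subtract 2h to convert from UTC+2).
Ines in UTC: 08:15-11:40, 11:50-13:30 (subtract 2h to convert from UTC+2).
Kira in UTC: 07:40-09:15, 11:10-13:35, 14:10-15:10, 17:05-18:45 (add 3h to convert from UTC-3).
Aarav in UTC: 08:20-11:10, 11:30-12:50, 15:35-17:45 (subtract 3h to convert from UTC+3).
Diego ∩ Teo: 06:40-07:25, 14:00-14:05.
Diego ∩ Teo ∩ Vera: ∅.
Diego ∩ Teo ∩ Vera ∩ Ines: ∅.
Diego ∩ Teo ∩ Vera ∩ Ines ∩ Kira: ∅.
Diego ∩ Teo ∩ Vera ∩ Ines ∩ Kira ∩ Aarav: ∅.
There is no time when everyone is free.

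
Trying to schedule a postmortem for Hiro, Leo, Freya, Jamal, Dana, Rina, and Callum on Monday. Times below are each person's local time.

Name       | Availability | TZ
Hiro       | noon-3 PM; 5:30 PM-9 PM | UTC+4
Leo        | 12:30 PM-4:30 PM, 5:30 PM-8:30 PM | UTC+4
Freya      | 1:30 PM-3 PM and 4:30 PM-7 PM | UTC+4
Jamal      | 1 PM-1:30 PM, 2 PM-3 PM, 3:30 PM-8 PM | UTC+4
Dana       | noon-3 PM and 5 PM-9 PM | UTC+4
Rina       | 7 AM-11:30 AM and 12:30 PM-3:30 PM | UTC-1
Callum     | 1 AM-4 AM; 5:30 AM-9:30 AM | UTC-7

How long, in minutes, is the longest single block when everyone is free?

Hiro in UTC: 08:00-11:00, 13:30-17:00 (subtract 4h to convert from UTC+4).
Leo in UTC: 08:30-12:30, 13:30-16:30 (subtract 4h to convert from UTC+4).
Freya in UTC: 09:30-11:00, 12:30-15:00 (subtract 4h to convert from UTC+4).
Jamal in UTC: 09:00-09:30, 10:00-11:00, 11:30-16:00 (subtract 4h to convert from UTC+4).
Dana in UTC: 08:00-11:00, 13:00-17:00 (subtract 4h to convert from UTC+4).
Rina in UTC: 08:00-12:30, 13:30-16:30 (add 1h to convert from UTC-1).
Callum in UTC: 08:00-11:00, 12:30-16:30 (add 7h to convert from UTC-7).
Hiro ∩ Leo: 08:30-11:00, 13:30-16:30.
Hiro ∩ Leo ∩ Freya: 09:30-11:00, 13:30-15:00.
Hiro ∩ Leo ∩ Freya ∩ Jamal: 10:00-11:00, 13:30-15:00.
Hiro ∩ Leo ∩ Freya ∩ Jamal ∩ Dana: 10:00-11:00, 13:30-15:00.
Hiro ∩ Leo ∩ Freya ∩ Jamal ∩ Dana ∩ Rina: 10:00-11:00, 13:30-15:00.
Hiro ∩ Leo ∩ Freya ∩ Jamal ∩ Dana ∩ Rina ∩ Callum: 10:00-11:00, 13:30-15:00.
So the common availability across everyone is 10:00-11:00, 13:30-15:00.
The longest is 13:30-15:00 at 90 minutes.

90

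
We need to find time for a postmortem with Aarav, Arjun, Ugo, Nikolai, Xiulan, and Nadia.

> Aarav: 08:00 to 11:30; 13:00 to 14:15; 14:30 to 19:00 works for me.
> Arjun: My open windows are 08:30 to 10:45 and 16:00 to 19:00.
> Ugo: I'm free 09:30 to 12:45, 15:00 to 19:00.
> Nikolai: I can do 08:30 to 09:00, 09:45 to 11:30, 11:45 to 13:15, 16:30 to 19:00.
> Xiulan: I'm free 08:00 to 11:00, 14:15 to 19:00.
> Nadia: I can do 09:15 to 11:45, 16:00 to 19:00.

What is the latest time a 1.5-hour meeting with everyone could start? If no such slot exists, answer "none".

Aarav ∩ Arjun: 08:30-10:45, 16:00-19:00.
Aarav ∩ Arjun ∩ Ugo: 09:30-10:45, 16:00-19:00.
Aarav ∩ Arjun ∩ Ugo ∩ Nikolai: 09:45-10:45, 16:30-19:00.
Aarav ∩ Arjun ∩ Ugo ∩ Nikolai ∩ Xiulan: 09:45-10:45, 16:30-19:00.
Aarav ∩ Arjun ∩ Ugo ∩ Nikolai ∩ Xiulan ∩ Nadia: 09:45-10:45, 16:30-19:00.
Those are the intersection windows.
The last common window of at least 90 minutes is 16:30-19:00; a 90-minute meeting can start as late as 17:30 and still end by 19:00.

17:30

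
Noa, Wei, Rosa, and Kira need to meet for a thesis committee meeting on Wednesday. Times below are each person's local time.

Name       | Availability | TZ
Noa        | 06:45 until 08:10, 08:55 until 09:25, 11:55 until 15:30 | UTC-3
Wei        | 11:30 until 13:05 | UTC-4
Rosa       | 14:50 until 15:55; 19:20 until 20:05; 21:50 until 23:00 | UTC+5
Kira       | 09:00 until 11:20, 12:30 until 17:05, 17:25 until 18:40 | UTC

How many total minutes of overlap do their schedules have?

15

Noa in UTC: 09:45-11:10, 11:55-12:25, 14:55-18:30 (add 3h to convert from UTC-3).
Wei in UTC: 15:30-17:05 (add 4h to convert from UTC-4).
Rosa in UTC: 09:50-10:55, 14:20-15:05, 16:50-18:00 (subtract 5h to convert from UTC+5).
Kira in UTC: 09:00-11:20, 12:30-17:05, 17:25-18:40.
Noa ∩ Wei: 15:30-17:05.
Noa ∩ Wei ∩ Rosa: 16:50-17:05.
Noa ∩ Wei ∩ Rosa ∩ Kira: 16:50-17:05.
That's a single block of 15 minutes.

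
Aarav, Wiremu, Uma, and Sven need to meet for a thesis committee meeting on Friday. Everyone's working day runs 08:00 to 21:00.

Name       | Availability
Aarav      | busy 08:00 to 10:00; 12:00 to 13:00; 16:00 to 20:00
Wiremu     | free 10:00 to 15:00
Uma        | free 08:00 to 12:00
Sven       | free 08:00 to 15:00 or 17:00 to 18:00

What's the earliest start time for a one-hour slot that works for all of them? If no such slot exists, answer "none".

10:00

Aarav free: 10:00-12:00, 13:00-16:00, 20:00-21:00 (invert busy blocks within the working day).
Wiremu free: 10:00-15:00.
Uma free: 08:00-12:00.
Sven free: 08:00-15:00, 17:00-18:00.
Aarav ∩ Wiremu: 10:00-12:00, 13:00-15:00.
Aarav ∩ Wiremu ∩ Uma: 10:00-12:00.
Aarav ∩ Wiremu ∩ Uma ∩ Sven: 10:00-12:00.
The first common window of at least 60 minutes is 10:00-12:00, so the earliest start is 10:00.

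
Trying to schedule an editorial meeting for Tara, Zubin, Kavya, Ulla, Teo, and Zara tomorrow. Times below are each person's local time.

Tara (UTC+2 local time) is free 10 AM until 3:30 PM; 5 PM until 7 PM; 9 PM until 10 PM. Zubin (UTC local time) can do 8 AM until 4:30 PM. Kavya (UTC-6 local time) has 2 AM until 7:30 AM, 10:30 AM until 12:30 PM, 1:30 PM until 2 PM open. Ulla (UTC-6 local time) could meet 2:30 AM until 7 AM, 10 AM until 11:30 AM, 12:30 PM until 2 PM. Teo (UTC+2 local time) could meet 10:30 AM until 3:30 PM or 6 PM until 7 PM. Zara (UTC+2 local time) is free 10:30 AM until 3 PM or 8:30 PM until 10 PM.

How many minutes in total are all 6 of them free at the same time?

Tara in UTC: 08:00-13:30, 15:00-17:00, 19:00-20:00 (subtract 2h to convert from UTC+2).
Zubin in UTC: 08:00-16:30.
Kavya in UTC: 08:00-13:30, 16:30-18:30, 19:30-20:00 (add 6h to convert from UTC-6).
Ulla in UTC: 08:30-13:00, 16:00-17:30, 18:30-20:00 (add 6h to convert from UTC-6).
Teo in UTC: 08:30-13:30, 16:00-17:00 (subtract 2h to convert from UTC+2).
Zara in UTC: 08:30-13:00, 18:30-20:00 (subtract 2h to convert from UTC+2).
Tara ∩ Zubin: 08:00-13:30, 15:00-16:30.
Tara ∩ Zubin ∩ Kavya: 08:00-13:30.
Tara ∩ Zubin ∩ Kavya ∩ Ulla: 08:30-13:00.
Tara ∩ Zubin ∩ Kavya ∩ Ulla ∩ Teo: 08:30-13:00.
Tara ∩ Zubin ∩ Kavya ∩ Ulla ∩ Teo ∩ Zara: 08:30-13:00.
That's a single block of 270 minutes.

270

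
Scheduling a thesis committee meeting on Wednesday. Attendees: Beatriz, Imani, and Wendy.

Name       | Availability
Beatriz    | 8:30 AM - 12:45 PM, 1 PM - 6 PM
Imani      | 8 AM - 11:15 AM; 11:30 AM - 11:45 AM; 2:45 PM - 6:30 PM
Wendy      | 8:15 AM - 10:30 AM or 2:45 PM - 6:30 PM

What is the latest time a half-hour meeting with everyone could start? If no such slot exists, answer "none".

17:30

Beatriz ∩ Imani: 08:30-11:15, 11:30-11:45, 14:45-18:00.
Beatriz ∩ Imani ∩ Wendy: 08:30-10:30, 14:45-18:00.
So the common availability across everyone is 08:30-10:30, 14:45-18:00.
The last common window of at least 30 minutes is 14:45-18:00; a 30-minute meeting can start as late as 17:30 and still end by 18:00.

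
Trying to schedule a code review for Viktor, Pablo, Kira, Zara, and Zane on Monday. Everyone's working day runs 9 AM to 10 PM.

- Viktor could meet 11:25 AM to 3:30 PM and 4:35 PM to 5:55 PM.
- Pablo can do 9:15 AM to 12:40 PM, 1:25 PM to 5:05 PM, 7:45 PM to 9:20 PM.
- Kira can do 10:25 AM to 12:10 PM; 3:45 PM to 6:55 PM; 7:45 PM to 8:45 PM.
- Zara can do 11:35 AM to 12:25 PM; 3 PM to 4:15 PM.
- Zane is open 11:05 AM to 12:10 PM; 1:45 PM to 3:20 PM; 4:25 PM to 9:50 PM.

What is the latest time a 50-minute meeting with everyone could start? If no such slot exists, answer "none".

none

Viktor ∩ Pablo: 11:25-12:40, 13:25-15:30, 16:35-17:05.
Viktor ∩ Pablo ∩ Kira: 11:25-12:10, 16:35-17:05.
Viktor ∩ Pablo ∩ Kira ∩ Zara: 11:35-12:10.
Viktor ∩ Pablo ∩ Kira ∩ Zara ∩ Zane: 11:35-12:10.
So the common availability across everyone is 11:35-12:10.
No common window is at least 50 minutes long.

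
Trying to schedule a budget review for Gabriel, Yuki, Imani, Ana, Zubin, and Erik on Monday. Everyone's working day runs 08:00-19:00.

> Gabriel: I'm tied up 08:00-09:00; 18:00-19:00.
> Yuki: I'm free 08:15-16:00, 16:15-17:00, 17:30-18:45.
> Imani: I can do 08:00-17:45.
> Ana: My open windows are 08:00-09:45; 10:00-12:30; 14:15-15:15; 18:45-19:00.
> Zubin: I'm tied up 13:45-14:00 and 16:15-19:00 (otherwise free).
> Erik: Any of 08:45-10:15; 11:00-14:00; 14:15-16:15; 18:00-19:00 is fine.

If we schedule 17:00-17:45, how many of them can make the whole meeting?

Gabriel free: 09:00-18:00 (invert busy blocks within the working day).
Yuki free: 08:15-16:00, 16:15-17:00, 17:30-18:45.
Imani free: 08:00-17:45.
Ana free: 08:00-09:45, 10:00-12:30, 14:15-15:15, 18:45-19:00.
Zubin free: 08:00-13:45, 14:00-16:15 (invert busy blocks within the working day).
Erik free: 08:45-10:15, 11:00-14:00, 14:15-16:15, 18:00-19:00.
Gabriel and Imani can make the full 17:00-17:45 slot — that's 2.

2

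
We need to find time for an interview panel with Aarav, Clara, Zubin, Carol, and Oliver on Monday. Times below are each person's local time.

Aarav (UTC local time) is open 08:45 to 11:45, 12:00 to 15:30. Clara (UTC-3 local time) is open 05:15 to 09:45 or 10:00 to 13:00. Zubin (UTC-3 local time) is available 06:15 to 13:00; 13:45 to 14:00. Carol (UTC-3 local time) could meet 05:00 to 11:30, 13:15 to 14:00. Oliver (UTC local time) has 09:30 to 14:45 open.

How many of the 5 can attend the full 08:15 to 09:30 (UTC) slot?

2

Aarav in UTC: 08:45-11:45, 12:00-15:30.
Clara in UTC: 08:15-12:45, 13:00-16:00 (add 3h to convert from UTC-3).
Zubin in UTC: 09:15-16:00, 16:45-17:00 (add 3h to convert from UTC-3).
Carol in UTC: 08:00-14:30, 16:15-17:00 (add 3h to convert from UTC-3).
Oliver in UTC: 09:30-14:45.
Clara and Carol can make the full 08:15-09:30 slot — that's 2.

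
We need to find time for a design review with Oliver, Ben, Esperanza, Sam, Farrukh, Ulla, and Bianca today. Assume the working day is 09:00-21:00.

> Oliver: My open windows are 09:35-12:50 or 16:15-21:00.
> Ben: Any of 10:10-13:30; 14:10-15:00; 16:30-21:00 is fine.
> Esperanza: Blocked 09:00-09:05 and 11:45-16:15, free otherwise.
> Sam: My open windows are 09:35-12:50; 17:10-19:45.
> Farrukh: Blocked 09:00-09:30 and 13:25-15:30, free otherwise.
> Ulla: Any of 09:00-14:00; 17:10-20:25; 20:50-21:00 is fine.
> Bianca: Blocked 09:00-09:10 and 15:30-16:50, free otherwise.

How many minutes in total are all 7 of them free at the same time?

250

Oliver free: 09:35-12:50, 16:15-21:00.
Ben free: 10:10-13:30, 14:10-15:00, 16:30-21:00.
Esperanza free: 09:05-11:45, 16:15-21:00 (invert busy blocks within the working day).
Sam free: 09:35-12:50, 17:10-19:45.
Farrukh free: 09:30-13:25, 15:30-21:00 (invert busy blocks within the working day).
Ulla free: 09:00-14:00, 17:10-20:25, 20:50-21:00.
Bianca free: 09:10-15:30, 16:50-21:00 (invert busy blocks within the working day).
Oliver ∩ Ben: 10:10-12:50, 16:30-21:00.
Oliver ∩ Ben ∩ Esperanza: 10:10-11:45, 16:30-21:00.
Oliver ∩ Ben ∩ Esperanza ∩ Sam: 10:10-11:45, 17:10-19:45.
Oliver ∩ Ben ∩ Esperanza ∩ Sam ∩ Farrukh: 10:10-11:45, 17:10-19:45.
Oliver ∩ Ben ∩ Esperanza ∩ Sam ∩ Farrukh ∩ Ulla: 10:10-11:45, 17:10-19:45.
Oliver ∩ Ben ∩ Esperanza ∩ Sam ∩ Farrukh ∩ Ulla ∩ Bianca: 10:10-11:45, 17:10-19:45.
Summing the common windows: 95 + 155 = 250 minutes.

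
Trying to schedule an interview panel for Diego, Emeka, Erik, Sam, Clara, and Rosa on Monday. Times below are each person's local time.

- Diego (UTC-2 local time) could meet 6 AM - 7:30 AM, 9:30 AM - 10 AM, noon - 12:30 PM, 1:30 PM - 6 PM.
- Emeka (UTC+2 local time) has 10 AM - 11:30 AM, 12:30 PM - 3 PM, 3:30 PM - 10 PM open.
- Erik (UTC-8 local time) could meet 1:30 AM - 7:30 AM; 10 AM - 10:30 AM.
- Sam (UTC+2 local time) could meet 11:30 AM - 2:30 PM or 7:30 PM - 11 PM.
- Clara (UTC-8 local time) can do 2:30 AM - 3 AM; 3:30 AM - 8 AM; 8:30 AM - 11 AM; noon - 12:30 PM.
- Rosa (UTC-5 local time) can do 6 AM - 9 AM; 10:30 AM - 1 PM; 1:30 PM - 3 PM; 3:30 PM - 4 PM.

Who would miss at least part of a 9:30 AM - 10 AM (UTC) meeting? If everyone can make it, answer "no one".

Clara, Diego, Emeka, Rosa

Diego in UTC: 08:00-09:30, 11:30-12:00, 14:00-14:30, 15:30-20:00 (add 2h to convert from UTC-2).
Emeka in UTC: 08:00-09:30, 10:30-13:00, 13:30-20:00 (subtract 2h to convert from UTC+2).
Erik in UTC: 09:30-15:30, 18:00-18:30 (add 8h to convert from UTC-8).
Sam in UTC: 09:30-12:30, 17:30-21:00 (subtract 2h to convert from UTC+2).
Clara in UTC: 10:30-11:00, 11:30-16:00, 16:30-19:00, 20:00-20:30 (add 8h to convert from UTC-8).
Rosa in UTC: 11:00-14:00, 15:30-18:00, 18:30-20:00, 20:30-21:00 (add 5h to convert from UTC-5).
Diego: not fully free for 09:30-10:00. Emeka: not fully free for 09:30-10:00. Erik: free for 09:30-10:00. Sam: free for 09:30-10:00. Clara: not fully free for 09:30-10:00. Rosa: not fully free for 09:30-10:00.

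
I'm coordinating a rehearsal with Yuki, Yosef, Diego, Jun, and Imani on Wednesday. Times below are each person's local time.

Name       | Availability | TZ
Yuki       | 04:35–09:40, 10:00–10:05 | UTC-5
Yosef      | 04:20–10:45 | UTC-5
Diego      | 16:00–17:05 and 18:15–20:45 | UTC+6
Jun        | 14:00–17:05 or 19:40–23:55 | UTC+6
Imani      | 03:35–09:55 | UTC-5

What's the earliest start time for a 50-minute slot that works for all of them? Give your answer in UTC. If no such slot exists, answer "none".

Yuki in UTC: 09:35-14:40, 15:00-15:05 (add 5h to convert from UTC-5).
Yosef in UTC: 09:20-15:45 (add 5h to convert from UTC-5).
Diego in UTC: 10:00-11:05, 12:15-14:45 (subtract 6h to convert from UTC+6).
Jun in UTC: 08:00-11:05, 13:40-17:55 (subtract 6h to convert from UTC+6).
Imani in UTC: 08:35-14:55 (add 5h to convert from UTC-5).
Yuki ∩ Yosef: 09:35-14:40, 15:00-15:05.
Yuki ∩ Yosef ∩ Diego: 10:00-11:05, 12:15-14:40.
Yuki ∩ Yosef ∩ Diego ∩ Jun: 10:00-11:05, 13:40-14:40.
Yuki ∩ Yosef ∩ Diego ∩ Jun ∩ Imani: 10:00-11:05, 13:40-14:40.
The first common window of at least 50 minutes is 10:00-11:05, so the earliest start is 10:00.

10:00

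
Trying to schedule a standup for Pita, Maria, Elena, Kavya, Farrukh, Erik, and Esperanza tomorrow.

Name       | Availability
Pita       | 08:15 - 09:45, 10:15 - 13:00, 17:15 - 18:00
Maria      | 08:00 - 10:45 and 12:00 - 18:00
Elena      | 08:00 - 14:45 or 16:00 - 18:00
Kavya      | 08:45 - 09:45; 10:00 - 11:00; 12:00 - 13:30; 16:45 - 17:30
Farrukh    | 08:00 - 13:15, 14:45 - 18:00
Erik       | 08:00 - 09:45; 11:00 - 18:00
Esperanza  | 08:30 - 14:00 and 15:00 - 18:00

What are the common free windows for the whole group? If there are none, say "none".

08:45-09:45, 12:00-13:00, 17:15-17:30

Pita ∩ Maria: 08:15-09:45, 10:15-10:45, 12:00-13:00, 17:15-18:00.
Pita ∩ Maria ∩ Elena: 08:15-09:45, 10:15-10:45, 12:00-13:00, 17:15-18:00.
Pita ∩ Maria ∩ Elena ∩ Kavya: 08:45-09:45, 10:15-10:45, 12:00-13:00, 17:15-17:30.
Pita ∩ Maria ∩ Elena ∩ Kavya ∩ Farrukh: 08:45-09:45, 10:15-10:45, 12:00-13:00, 17:15-17:30.
Pita ∩ Maria ∩ Elena ∩ Kavya ∩ Farrukh ∩ Erik: 08:45-09:45, 12:00-13:00, 17:15-17:30.
Pita ∩ Maria ∩ Elena ∩ Kavya ∩ Farrukh ∩ Erik ∩ Esperanza: 08:45-09:45, 12:00-13:00, 17:15-17:30.
Those are the intersection windows.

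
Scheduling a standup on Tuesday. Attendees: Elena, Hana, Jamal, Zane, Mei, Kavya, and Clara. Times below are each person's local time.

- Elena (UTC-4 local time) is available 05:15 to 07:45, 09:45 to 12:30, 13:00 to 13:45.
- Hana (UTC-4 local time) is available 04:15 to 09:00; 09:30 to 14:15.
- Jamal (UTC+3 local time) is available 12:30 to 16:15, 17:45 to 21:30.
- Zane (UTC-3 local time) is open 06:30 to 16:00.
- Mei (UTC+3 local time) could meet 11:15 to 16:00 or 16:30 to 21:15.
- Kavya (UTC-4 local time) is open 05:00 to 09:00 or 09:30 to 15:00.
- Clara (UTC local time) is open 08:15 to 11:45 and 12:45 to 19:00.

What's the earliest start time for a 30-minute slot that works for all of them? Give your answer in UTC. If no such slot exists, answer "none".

Elena in UTC: 09:15-11:45, 13:45-16:30, 17:00-17:45 (add 4h to convert from UTC-4).
Hana in UTC: 08:15-13:00, 13:30-18:15 (add 4h to convert from UTC-4).
Jamal in UTC: 09:30-13:15, 14:45-18:30 (subtract 3h to convert from UTC+3).
Zane in UTC: 09:30-19:00 (add 3h to convert from UTC-3).
Mei in UTC: 08:15-13:00, 13:30-18:15 (subtract 3h to convert from UTC+3).
Kavya in UTC: 09:00-13:00, 13:30-19:00 (add 4h to convert from UTC-4).
Clara in UTC: 08:15-11:45, 12:45-19:00.
Elena ∩ Hana: 09:15-11:45, 13:45-16:30, 17:00-17:45.
Elena ∩ Hana ∩ Jamal: 09:30-11:45, 14:45-16:30, 17:00-17:45.
Elena ∩ Hana ∩ Jamal ∩ Zane: 09:30-11:45, 14:45-16:30, 17:00-17:45.
Elena ∩ Hana ∩ Jamal ∩ Zane ∩ Mei: 09:30-11:45, 14:45-16:30, 17:00-17:45.
Elena ∩ Hana ∩ Jamal ∩ Zane ∩ Mei ∩ Kavya: 09:30-11:45, 14:45-16:30, 17:00-17:45.
Elena ∩ Hana ∩ Jamal ∩ Zane ∩ Mei ∩ Kavya ∩ Clara: 09:30-11:45, 14:45-16:30, 17:00-17:45.
The first common window of at least 30 minutes is 09:30-11:45, so the earliest start is 09:30.

09:30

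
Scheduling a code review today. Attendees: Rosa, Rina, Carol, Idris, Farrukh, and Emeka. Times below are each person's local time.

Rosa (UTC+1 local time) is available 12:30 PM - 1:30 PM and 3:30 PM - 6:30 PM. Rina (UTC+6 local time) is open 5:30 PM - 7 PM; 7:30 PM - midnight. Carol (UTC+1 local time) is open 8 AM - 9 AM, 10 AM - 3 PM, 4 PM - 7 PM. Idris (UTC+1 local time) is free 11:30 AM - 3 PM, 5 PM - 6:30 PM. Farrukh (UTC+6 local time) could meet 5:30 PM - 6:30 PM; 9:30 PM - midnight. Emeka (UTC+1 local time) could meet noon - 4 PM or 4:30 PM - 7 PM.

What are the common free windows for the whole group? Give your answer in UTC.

11:30-12:30, 16:00-17:30

Rosa in UTC: 11:30-12:30, 14:30-17:30 (subtract 1h to convert from UTC+1).
Rina in UTC: 11:30-13:00, 13:30-18:00 (subtract 6h to convert from UTC+6).
Carol in UTC: 07:00-08:00, 09:00-14:00, 15:00-18:00 (subtract 1h to convert from UTC+1).
Idris in UTC: 10:30-14:00, 16:00-17:30 (subtract 1h to convert from UTC+1).
Farrukh in UTC: 11:30-12:30, 15:30-18:00 (subtract 6h to convert from UTC+6).
Emeka in UTC: 11:00-15:00, 15:30-18:00 (subtract 1h to convert from UTC+1).
Rosa ∩ Rina: 11:30-12:30, 14:30-17:30.
Rosa ∩ Rina ∩ Carol: 11:30-12:30, 15:00-17:30.
Rosa ∩ Rina ∩ Carol ∩ Idris: 11:30-12:30, 16:00-17:30.
Rosa ∩ Rina ∩ Carol ∩ Idris ∩ Farrukh: 11:30-12:30, 16:00-17:30.
Rosa ∩ Rina ∩ Carol ∩ Idris ∩ Farrukh ∩ Emeka: 11:30-12:30, 16:00-17:30.
So the common availability across everyone is 11:30-12:30, 16:00-17:30.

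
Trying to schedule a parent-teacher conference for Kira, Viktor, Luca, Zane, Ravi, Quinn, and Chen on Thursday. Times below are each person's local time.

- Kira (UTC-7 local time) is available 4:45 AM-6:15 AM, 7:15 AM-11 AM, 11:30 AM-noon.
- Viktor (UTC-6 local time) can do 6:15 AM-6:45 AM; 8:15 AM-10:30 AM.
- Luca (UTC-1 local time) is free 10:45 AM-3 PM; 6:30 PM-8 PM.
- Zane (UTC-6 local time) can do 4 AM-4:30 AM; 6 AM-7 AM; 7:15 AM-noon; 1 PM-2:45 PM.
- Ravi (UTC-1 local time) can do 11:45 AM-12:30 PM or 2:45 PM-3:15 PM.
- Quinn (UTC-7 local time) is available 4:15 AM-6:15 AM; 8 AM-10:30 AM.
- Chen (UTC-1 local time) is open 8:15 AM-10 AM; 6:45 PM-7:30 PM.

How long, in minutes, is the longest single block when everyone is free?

0

Kira in UTC: 11:45-13:15, 14:15-18:00, 18:30-19:00 (add 7h to convert from UTC-7).
Viktor in UTC: 12:15-12:45, 14:15-16:30 (add 6h to convert from UTC-6).
Luca in UTC: 11:45-16:00, 19:30-21:00 (add 1h to convert from UTC-1).
Zane in UTC: 10:00-10:30, 12:00-13:00, 13:15-18:00, 19:00-20:45 (add 6h to convert from UTC-6).
Ravi in UTC: 12:45-13:30, 15:45-16:15 (add 1h to convert from UTC-1).
Quinn in UTC: 11:15-13:15, 15:00-17:30 (add 7h to convert from UTC-7).
Chen in UTC: 09:15-11:00, 19:45-20:30 (add 1h to convert from UTC-1).
Kira ∩ Viktor: 12:15-12:45, 14:15-16:30.
Kira ∩ Viktor ∩ Luca: 12:15-12:45, 14:15-16:00.
Kira ∩ Viktor ∩ Luca ∩ Zane: 12:15-12:45, 14:15-16:00.
Kira ∩ Viktor ∩ Luca ∩ Zane ∩ Ravi: 15:45-16:00.
Kira ∩ Viktor ∩ Luca ∩ Zane ∩ Ravi ∩ Quinn: 15:45-16:00.
Kira ∩ Viktor ∩ Luca ∩ Zane ∩ Ravi ∩ Quinn ∩ Chen: ∅.
There is no time when everyone is free.
No common window exists, so the longest block is 0 minutes.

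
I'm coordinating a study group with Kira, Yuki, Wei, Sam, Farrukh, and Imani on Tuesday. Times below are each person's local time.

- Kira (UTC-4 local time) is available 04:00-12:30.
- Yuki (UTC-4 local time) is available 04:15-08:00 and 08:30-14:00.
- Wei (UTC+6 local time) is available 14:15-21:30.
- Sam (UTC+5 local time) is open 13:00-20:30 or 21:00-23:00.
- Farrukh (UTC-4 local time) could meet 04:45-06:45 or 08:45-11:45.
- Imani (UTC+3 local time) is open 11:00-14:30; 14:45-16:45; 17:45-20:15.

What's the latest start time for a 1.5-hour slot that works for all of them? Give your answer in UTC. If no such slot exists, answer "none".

09:15

Kira in UTC: 08:00-16:30 (add 4h to convert from UTC-4).
Yuki in UTC: 08:15-12:00, 12:30-18:00 (add 4h to convert from UTC-4).
Wei in UTC: 08:15-15:30 (subtract 6h to convert from UTC+6).
Sam in UTC: 08:00-15:30, 16:00-18:00 (subtract 5h to convert from UTC+5).
Farrukh in UTC: 08:45-10:45, 12:45-15:45 (add 4h to convert from UTC-4).
Imani in UTC: 08:00-11:30, 11:45-13:45, 14:45-17:15 (subtract 3h to convert from UTC+3).
Kira ∩ Yuki: 08:15-12:00, 12:30-16:30.
Kira ∩ Yuki ∩ Wei: 08:15-12:00, 12:30-15:30.
Kira ∩ Yuki ∩ Wei ∩ Sam: 08:15-12:00, 12:30-15:30.
Kira ∩ Yuki ∩ Wei ∩ Sam ∩ Farrukh: 08:45-10:45, 12:45-15:30.
Kira ∩ Yuki ∩ Wei ∩ Sam ∩ Farrukh ∩ Imani: 08:45-10:45, 12:45-13:45, 14:45-15:30.
The last common window of at least 90 minutes is 08:45-10:45; a 90-minute meeting can start as late as 09:15 and still end by 10:45.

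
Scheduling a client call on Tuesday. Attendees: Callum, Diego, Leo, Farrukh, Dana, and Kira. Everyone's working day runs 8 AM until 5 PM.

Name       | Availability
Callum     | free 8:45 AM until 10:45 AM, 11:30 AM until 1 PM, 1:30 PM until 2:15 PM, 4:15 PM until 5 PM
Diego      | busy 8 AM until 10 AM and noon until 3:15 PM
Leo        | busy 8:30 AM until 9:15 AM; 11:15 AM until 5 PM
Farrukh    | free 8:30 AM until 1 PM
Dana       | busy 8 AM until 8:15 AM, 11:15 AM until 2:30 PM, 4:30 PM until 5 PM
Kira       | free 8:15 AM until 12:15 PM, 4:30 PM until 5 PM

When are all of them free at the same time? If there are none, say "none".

10:00-10:45

Callum free: 08:45-10:45, 11:30-13:00, 13:30-14:15, 16:15-17:00.
Diego free: 10:00-12:00, 15:15-17:00 (invert busy blocks within the working day).
Leo free: 08:00-08:30, 09:15-11:15 (invert busy blocks within the working day).
Farrukh free: 08:30-13:00.
Dana free: 08:15-11:15, 14:30-16:30 (invert busy blocks within the working day).
Kira free: 08:15-12:15, 16:30-17:00.
Callum ∩ Diego: 10:00-10:45, 11:30-12:00, 16:15-17:00.
Callum ∩ Diego ∩ Leo: 10:00-10:45.
Callum ∩ Diego ∩ Leo ∩ Farrukh: 10:00-10:45.
Callum ∩ Diego ∩ Leo ∩ Farrukh ∩ Dana: 10:00-10:45.
Callum ∩ Diego ∩ Leo ∩ Farrukh ∩ Dana ∩ Kira: 10:00-10:45.
Those are the intersection windows.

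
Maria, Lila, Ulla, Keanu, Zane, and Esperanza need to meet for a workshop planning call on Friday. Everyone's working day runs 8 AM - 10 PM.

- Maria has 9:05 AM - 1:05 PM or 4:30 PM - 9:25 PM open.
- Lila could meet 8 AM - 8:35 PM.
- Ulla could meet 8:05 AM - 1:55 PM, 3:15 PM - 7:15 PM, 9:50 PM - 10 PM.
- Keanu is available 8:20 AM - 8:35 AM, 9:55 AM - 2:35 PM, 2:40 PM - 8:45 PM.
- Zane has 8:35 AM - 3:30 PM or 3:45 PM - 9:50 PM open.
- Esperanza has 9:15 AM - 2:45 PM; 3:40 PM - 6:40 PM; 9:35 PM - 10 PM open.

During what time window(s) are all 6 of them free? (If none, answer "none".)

09:55-13:05, 16:30-18:40

Maria ∩ Lila: 09:05-13:05, 16:30-20:35.
Maria ∩ Lila ∩ Ulla: 09:05-13:05, 16:30-19:15.
Maria ∩ Lila ∩ Ulla ∩ Keanu: 09:55-13:05, 16:30-19:15.
Maria ∩ Lila ∩ Ulla ∩ Keanu ∩ Zane: 09:55-13:05, 16:30-19:15.
Maria ∩ Lila ∩ Ulla ∩ Keanu ∩ Zane ∩ Esperanza: 09:55-13:05, 16:30-18:40.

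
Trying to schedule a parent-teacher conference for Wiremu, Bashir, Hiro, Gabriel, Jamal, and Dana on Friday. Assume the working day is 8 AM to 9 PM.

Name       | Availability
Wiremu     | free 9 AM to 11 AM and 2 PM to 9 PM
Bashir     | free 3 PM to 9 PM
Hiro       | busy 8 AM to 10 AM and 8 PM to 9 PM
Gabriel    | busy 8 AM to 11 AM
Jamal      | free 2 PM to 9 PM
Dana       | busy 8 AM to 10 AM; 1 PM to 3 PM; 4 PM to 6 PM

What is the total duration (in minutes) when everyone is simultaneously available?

Wiremu free: 09:00-11:00, 14:00-21:00.
Bashir free: 15:00-21:00.
Hiro free: 10:00-20:00 (invert busy blocks within the working day).
Gabriel free: 11:00-21:00 (invert busy blocks within the working day).
Jamal free: 14:00-21:00.
Dana free: 10:00-13:00, 15:00-16:00, 18:00-21:00 (invert busy blocks within the working day).
Wiremu ∩ Bashir: 15:00-21:00.
Wiremu ∩ Bashir ∩ Hiro: 15:00-20:00.
Wiremu ∩ Bashir ∩ Hiro ∩ Gabriel: 15:00-20:00.
Wiremu ∩ Bashir ∩ Hiro ∩ Gabriel ∩ Jamal: 15:00-20:00.
Wiremu ∩ Bashir ∩ Hiro ∩ Gabriel ∩ Jamal ∩ Dana: 15:00-16:00, 18:00-20:00.
Those are the intersection windows.
Summing the common windows: 60 + 120 = 180 minutes.

180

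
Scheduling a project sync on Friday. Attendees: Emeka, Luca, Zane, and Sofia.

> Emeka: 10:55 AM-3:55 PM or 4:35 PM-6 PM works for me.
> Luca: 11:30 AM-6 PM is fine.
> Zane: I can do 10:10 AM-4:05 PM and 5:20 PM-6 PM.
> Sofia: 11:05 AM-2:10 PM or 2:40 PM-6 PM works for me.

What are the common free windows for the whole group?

Emeka ∩ Luca: 11:30-15:55, 16:35-18:00.
Emeka ∩ Luca ∩ Zane: 11:30-15:55, 17:20-18:00.
Emeka ∩ Luca ∩ Zane ∩ Sofia: 11:30-14:10, 14:40-15:55, 17:20-18:00.

11:30-14:10, 14:40-15:55, 17:20-18:00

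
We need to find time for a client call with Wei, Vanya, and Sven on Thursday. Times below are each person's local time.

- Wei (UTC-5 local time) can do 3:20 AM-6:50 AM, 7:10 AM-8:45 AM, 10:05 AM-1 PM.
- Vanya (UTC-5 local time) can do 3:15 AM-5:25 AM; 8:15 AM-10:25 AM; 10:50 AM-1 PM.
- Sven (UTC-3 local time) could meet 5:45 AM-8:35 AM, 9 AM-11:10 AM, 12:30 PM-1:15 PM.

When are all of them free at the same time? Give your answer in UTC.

08:45-10:25, 13:15-13:45, 15:50-16:15

Wei in UTC: 08:20-11:50, 12:10-13:45, 15:05-18:00 (add 5h to convert from UTC-5).
Vanya in UTC: 08:15-10:25, 13:15-15:25, 15:50-18:00 (add 5h to convert from UTC-5).
Sven in UTC: 08:45-11:35, 12:00-14:10, 15:30-16:15 (add 3h to convert from UTC-3).
Wei ∩ Vanya: 08:20-10:25, 13:15-13:45, 15:05-15:25, 15:50-18:00.
Wei ∩ Vanya ∩ Sven: 08:45-10:25, 13:15-13:45, 15:50-16:15.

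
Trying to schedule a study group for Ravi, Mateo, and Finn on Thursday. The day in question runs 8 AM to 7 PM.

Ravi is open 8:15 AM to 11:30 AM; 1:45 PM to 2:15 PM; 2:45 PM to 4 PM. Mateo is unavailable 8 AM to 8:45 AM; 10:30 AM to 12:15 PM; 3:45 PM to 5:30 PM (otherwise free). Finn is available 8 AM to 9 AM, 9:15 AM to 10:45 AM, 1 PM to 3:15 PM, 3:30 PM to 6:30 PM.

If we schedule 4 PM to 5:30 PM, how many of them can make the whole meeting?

Ravi free: 08:15-11:30, 13:45-14:15, 14:45-16:00.
Mateo free: 08:45-10:30, 12:15-15:45, 17:30-19:00 (invert busy blocks within the working day).
Finn free: 08:00-09:00, 09:15-10:45, 13:00-15:15, 15:30-18:30.
Finn can make the full 16:00-17:30 slot — that's 1.

1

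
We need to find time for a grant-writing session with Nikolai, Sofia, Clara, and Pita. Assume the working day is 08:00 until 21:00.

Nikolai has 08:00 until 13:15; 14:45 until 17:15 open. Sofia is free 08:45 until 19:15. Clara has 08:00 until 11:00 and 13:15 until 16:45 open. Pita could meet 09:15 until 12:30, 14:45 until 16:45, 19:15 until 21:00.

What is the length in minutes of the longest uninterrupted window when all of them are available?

Nikolai ∩ Sofia: 08:45-13:15, 14:45-17:15.
Nikolai ∩ Sofia ∩ Clara: 08:45-11:00, 14:45-16:45.
Nikolai ∩ Sofia ∩ Clara ∩ Pita: 09:15-11:00, 14:45-16:45.
So the common availability across everyone is 09:15-11:00, 14:45-16:45.
The longest is 14:45-16:45 at 120 minutes.

120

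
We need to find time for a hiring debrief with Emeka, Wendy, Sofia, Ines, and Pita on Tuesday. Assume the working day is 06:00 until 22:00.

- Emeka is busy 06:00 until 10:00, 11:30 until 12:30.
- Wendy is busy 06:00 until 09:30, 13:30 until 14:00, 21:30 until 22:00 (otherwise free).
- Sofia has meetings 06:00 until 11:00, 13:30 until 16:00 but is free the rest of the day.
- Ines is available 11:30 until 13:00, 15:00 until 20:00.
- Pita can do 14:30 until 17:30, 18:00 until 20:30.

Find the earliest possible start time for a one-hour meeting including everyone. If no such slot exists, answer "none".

Emeka free: 10:00-11:30, 12:30-22:00 (invert busy blocks within the working day).
Wendy free: 09:30-13:30, 14:00-21:30 (invert busy blocks within the working day).
Sofia free: 11:00-13:30, 16:00-22:00 (invert busy blocks within the working day).
Ines free: 11:30-13:00, 15:00-20:00.
Pita free: 14:30-17:30, 18:00-20:30.
Emeka ∩ Wendy: 10:00-11:30, 12:30-13:30, 14:00-21:30.
Emeka ∩ Wendy ∩ Sofia: 11:00-11:30, 12:30-13:30, 16:00-21:30.
Emeka ∩ Wendy ∩ Sofia ∩ Ines: 12:30-13:00, 16:00-20:00.
Emeka ∩ Wendy ∩ Sofia ∩ Ines ∩ Pita: 16:00-17:30, 18:00-20:00.
The first common window of at least 60 minutes is 16:00-17:30, so the earliest start is 16:00.

16:00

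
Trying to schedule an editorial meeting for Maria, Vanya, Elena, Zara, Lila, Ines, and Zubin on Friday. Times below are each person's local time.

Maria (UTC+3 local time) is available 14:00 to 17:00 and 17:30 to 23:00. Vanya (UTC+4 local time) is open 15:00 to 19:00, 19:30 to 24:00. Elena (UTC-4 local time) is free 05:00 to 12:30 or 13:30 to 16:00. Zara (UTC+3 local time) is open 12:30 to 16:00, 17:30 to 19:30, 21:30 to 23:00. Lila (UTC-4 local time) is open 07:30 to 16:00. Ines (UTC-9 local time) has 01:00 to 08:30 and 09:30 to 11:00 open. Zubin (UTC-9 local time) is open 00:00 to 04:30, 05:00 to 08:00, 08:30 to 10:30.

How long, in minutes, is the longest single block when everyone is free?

90

Maria in UTC: 11:00-14:00, 14:30-20:00 (subtract 3h to convert from UTC+3).
Vanya in UTC: 11:00-15:00, 15:30-20:00 (subtract 4h to convert from UTC+4).
Elena in UTC: 09:00-16:30, 17:30-20:00 (add 4h to convert from UTC-4).
Zara in UTC: 09:30-13:00, 14:30-16:30, 18:30-20:00 (subtract 3h to convert from UTC+3).
Lila in UTC: 11:30-20:00 (add 4h to convert from UTC-4).
Ines in UTC: 10:00-17:30, 18:30-20:00 (add 9h to convert from UTC-9).
Zubin in UTC: 09:00-13:30, 14:00-17:00, 17:30-19:30 (add 9h to convert from UTC-9).
Maria ∩ Vanya: 11:00-14:00, 14:30-15:00, 15:30-20:00.
Maria ∩ Vanya ∩ Elena: 11:00-14:00, 14:30-15:00, 15:30-16:30, 17:30-20:00.
Maria ∩ Vanya ∩ Elena ∩ Zara: 11:00-13:00, 14:30-15:00, 15:30-16:30, 18:30-20:00.
Maria ∩ Vanya ∩ Elena ∩ Zara ∩ Lila: 11:30-13:00, 14:30-15:00, 15:30-16:30, 18:30-20:00.
Maria ∩ Vanya ∩ Elena ∩ Zara ∩ Lila ∩ Ines: 11:30-13:00, 14:30-15:00, 15:30-16:30, 18:30-20:00.
Maria ∩ Vanya ∩ Elena ∩ Zara ∩ Lila ∩ Ines ∩ Zubin: 11:30-13:00, 14:30-15:00, 15:30-16:30, 18:30-19:30.
The longest is 11:30-13:00 at 90 minutes.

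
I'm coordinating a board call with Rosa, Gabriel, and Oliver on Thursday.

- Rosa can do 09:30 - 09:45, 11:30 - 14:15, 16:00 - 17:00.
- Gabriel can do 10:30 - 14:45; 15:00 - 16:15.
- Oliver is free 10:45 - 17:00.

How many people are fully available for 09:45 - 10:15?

0

nobody can make the full 09:45-10:15 slot — that's 0.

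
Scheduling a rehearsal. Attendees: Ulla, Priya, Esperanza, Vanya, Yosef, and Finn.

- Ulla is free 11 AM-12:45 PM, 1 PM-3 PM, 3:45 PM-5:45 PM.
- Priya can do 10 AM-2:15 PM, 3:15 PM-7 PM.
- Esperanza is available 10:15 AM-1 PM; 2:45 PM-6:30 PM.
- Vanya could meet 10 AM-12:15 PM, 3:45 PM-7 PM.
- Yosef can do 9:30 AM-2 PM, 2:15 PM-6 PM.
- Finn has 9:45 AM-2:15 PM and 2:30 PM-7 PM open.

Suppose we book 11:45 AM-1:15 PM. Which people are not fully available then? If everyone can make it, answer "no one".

Esperanza, Ulla, Vanya

Ulla: not fully free for 11:45-13:15. Priya: free for 11:45-13:15. Esperanza: not fully free for 11:45-13:15. Vanya: not fully free for 11:45-13:15. Yosef: free for 11:45-13:15. Finn: free for 11:45-13:15.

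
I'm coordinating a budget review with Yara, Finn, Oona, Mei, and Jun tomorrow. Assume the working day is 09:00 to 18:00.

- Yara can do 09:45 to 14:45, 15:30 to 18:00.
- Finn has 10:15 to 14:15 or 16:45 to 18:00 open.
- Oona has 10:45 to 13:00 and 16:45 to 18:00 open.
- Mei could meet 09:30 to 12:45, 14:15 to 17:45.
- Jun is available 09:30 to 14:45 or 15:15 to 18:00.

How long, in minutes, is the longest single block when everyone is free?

Yara ∩ Finn: 10:15-14:15, 16:45-18:00.
Yara ∩ Finn ∩ Oona: 10:45-13:00, 16:45-18:00.
Yara ∩ Finn ∩ Oona ∩ Mei: 10:45-12:45, 16:45-17:45.
Yara ∩ Finn ∩ Oona ∩ Mei ∩ Jun: 10:45-12:45, 16:45-17:45.
The longest is 10:45-12:45 at 120 minutes.

120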